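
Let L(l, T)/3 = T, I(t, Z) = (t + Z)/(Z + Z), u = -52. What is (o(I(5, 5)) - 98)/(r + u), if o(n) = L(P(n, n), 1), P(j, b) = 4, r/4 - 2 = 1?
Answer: 19/8 ≈ 2.3750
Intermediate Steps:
r = 12 (r = 8 + 4*1 = 8 + 4 = 12)
I(t, Z) = (Z + t)/(2*Z) (I(t, Z) = (Z + t)/((2*Z)) = (Z + t)*(1/(2*Z)) = (Z + t)/(2*Z))
L(l, T) = 3*T
o(n) = 3 (o(n) = 3*1 = 3)
(o(I(5, 5)) - 98)/(r + u) = (3 - 98)/(12 - 52) = -95/(-40) = -1/40*(-95) = 19/8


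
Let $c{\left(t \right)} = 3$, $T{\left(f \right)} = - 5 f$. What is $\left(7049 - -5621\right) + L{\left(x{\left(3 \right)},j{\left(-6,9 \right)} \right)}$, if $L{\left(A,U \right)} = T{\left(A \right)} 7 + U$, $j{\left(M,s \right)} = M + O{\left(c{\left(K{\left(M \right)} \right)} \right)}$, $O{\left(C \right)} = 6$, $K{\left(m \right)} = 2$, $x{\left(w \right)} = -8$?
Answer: $12950$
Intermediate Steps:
$j{\left(M,s \right)} = 6 + M$ ($j{\left(M,s \right)} = M + 6 = 6 + M$)
$L{\left(A,U \right)} = U - 35 A$ ($L{\left(A,U \right)} = - 5 A 7 + U = - 35 A + U = U - 35 A$)
$\left(7049 - -5621\right) + L{\left(x{\left(3 \right)},j{\left(-6,9 \right)} \right)} = \left(7049 - -5621\right) + \left(\left(6 - 6\right) - -280\right) = \left(7049 + 5621\right) + \left(0 + 280\right) = 12670 + 280 = 12950$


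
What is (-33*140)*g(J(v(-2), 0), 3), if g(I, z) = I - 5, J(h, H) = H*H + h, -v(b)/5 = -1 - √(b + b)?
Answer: -46200*I ≈ -46200.0*I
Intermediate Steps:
v(b) = 5 + 5*√2*√b (v(b) = -5*(-1 - √(b + b)) = -5*(-1 - √(2*b)) = -5*(-1 - √2*√b) = 5 + 5*√2*√b)
J(h, H) = h + H² (J(h, H) = H² + h = h + H²)
g(I, z) = -5 + I
(-33*140)*g(J(v(-2), 0), 3) = (-33*140)*(-5 + ((5 + 5*√2*√(-2)) + 0²)) = -4620*(-5 + ((5 + 5*√2*(I*√2)) + 0)) = -4620*(-5 + ((5 + 10*I) + 0)) = -4620*(-5 + (5 + 10*I)) = -46200*I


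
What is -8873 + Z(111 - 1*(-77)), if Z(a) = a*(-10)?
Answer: -10753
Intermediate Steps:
Z(a) = -10*a
-8873 + Z(111 - 1*(-77)) = -8873 - 10*(111 - 1*(-77)) = -8873 - 10*(111 + 77) = -8873 - 10*188 = -8873 - 1880 = -10753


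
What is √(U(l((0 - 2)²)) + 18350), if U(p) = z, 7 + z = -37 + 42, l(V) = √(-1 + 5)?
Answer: 2*√4587 ≈ 135.45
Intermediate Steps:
l(V) = 2 (l(V) = √4 = 2)
z = -2 (z = -7 + (-37 + 42) = -7 + 5 = -2)
U(p) = -2
√(U(l((0 - 2)²)) + 18350) = √(-2 + 18350) = √18348 = 2*√4587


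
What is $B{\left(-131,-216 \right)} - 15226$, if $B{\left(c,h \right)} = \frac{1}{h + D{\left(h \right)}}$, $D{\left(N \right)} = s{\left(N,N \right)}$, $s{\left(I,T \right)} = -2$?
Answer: $- \frac{3319269}{218} \approx -15226.0$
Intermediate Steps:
$D{\left(N \right)} = -2$
$B{\left(c,h \right)} = \frac{1}{-2 + h}$ ($B{\left(c,h \right)} = \frac{1}{h - 2} = \frac{1}{-2 + h}$)
$B{\left(-131,-216 \right)} - 15226 = \frac{1}{-2 - 216} - 15226 = \frac{1}{-218} - 15226 = - \frac{1}{218} - 15226 = - \frac{3319269}{218}$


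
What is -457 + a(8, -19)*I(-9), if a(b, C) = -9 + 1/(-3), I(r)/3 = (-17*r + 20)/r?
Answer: 731/9 ≈ 81.222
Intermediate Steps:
I(r) = 3*(20 - 17*r)/r (I(r) = 3*((-17*r + 20)/r) = 3*((20 - 17*r)/r) = 3*(20 - 17*r)/r)
a(b, C) = -28/3 (a(b, C) = -9 - 1/3 = -28/3)
-457 + a(8, -19)*I(-9) = -457 - 28*(-51 + 60/(-9))/3 = -457 - 28*(-51 + 60*(-1/9))/3 = -457 - 28*(-51 - 20/3)/3 = -457 - 28/3*(-173/3) = -457 + 4844/9 = 731/9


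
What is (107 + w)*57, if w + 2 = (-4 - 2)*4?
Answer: 4617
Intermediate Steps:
w = -26 (w = -2 + (-4 - 2)*4 = -2 - 6*4 = -2 - 24 = -26)
(107 + w)*57 = (107 - 26)*57 = 81*57 = 4617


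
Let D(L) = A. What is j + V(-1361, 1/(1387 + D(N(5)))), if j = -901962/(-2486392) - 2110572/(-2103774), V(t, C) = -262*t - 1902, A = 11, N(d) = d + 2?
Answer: 154605809704457521/435900570284 ≈ 3.5468e+5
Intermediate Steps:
N(d) = 2 + d
D(L) = 11
V(t, C) = -1902 - 262*t
j = 595436128401/435900570284 (j = -901962*(-1/2486392) - 2110572*(-1/2103774) = 450981/1243196 + 351762/350629 = 595436128401/435900570284 ≈ 1.3660)
j + V(-1361, 1/(1387 + D(N(5)))) = 595436128401/435900570284 + (-1902 - 262*(-1361)) = 595436128401/435900570284 + (-1902 + 356582) = 595436128401/435900570284 + 354680 = 154605809704457521/435900570284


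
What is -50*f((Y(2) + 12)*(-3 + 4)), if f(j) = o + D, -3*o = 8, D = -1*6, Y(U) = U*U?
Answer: 1300/3 ≈ 433.33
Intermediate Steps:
Y(U) = U²
D = -6
o = -8/3 (o = -⅓*8 = -8/3 ≈ -2.6667)
f(j) = -26/3 (f(j) = -8/3 - 6 = -26/3)
-50*f((Y(2) + 12)*(-3 + 4)) = -50*(-26/3) = 1300/3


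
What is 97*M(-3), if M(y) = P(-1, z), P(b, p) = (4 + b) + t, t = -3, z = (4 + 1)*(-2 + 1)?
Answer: 0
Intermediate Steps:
z = -5 (z = 5*(-1) = -5)
P(b, p) = 1 + b (P(b, p) = (4 + b) - 3 = 1 + b)
M(y) = 0 (M(y) = 1 - 1 = 0)
97*M(-3) = 97*0 = 0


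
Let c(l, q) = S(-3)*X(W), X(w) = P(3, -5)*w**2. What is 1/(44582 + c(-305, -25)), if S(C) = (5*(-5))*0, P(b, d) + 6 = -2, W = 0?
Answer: 1/44582 ≈ 2.2431e-5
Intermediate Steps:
P(b, d) = -8 (P(b, d) = -6 - 2 = -8)
X(w) = -8*w**2
S(C) = 0 (S(C) = -25*0 = 0)
c(l, q) = 0 (c(l, q) = 0*(-8*0**2) = 0*(-8*0) = 0*0 = 0)
1/(44582 + c(-305, -25)) = 1/(44582 + 0) = 1/44582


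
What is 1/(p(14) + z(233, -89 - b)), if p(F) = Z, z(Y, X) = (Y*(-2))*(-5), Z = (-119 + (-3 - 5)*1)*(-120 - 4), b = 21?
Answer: 1/18078 ≈ 5.5316e-5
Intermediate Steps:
Z = 15748 (Z = (-119 - 8*1)*(-124) = (-119 - 8)*(-124) = -127*(-124) = 15748)
z(Y, X) = 10*Y (z(Y, X) = -2*Y*(-5) = 10*Y)
p(F) = 15748
1/(p(14) + z(233, -89 - b)) = 1/(15748 + 10*233) = 1/(15748 + 2330) = 1/18078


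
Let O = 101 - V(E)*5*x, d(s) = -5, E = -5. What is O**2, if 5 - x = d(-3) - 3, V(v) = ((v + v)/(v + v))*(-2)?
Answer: 53361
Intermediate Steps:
V(v) = -2 (V(v) = ((2*v)/((2*v)))*(-2) = ((2*v)*(1/(2*v)))*(-2) = 1*(-2) = -2)
x = 13 (x = 5 - (-5 - 3) = 5 - 1*(-8) = 5 + 8 = 13)
O = 231 (O = 101 - (-2*5)*13 = 101 - (-10)*13 = 101 - 1*(-130) = 101 + 130 = 231)
O**2 = 231**2 = 53361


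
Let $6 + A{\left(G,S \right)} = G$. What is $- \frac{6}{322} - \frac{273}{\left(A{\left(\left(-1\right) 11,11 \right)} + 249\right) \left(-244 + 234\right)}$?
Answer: $\frac{36993}{373520} \approx 0.099039$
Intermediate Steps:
$A{\left(G,S \right)} = -6 + G$
$- \frac{6}{322} - \frac{273}{\left(A{\left(\left(-1\right) 11,11 \right)} + 249\right) \left(-244 + 234\right)} = - \frac{6}{322} - \frac{273}{\left(\left(-6 - 11\right) + 249\right) \left(-244 + 234\right)} = \left(-6\right) \frac{1}{322} - \frac{273}{\left(\left(-6 - 11\right) + 249\right) \left(-10\right)} = - \frac{3}{161} - \frac{273}{\left(-17 + 249\right) \left(-10\right)} = - \frac{3}{161} - \frac{273}{232 \left(-10\right)} = - \frac{3}{161} - \frac{273}{-2320} = - \frac{3}{161} - - \frac{273}{2320} = - \frac{3}{161} + \frac{273}{2320} = \frac{36993}{373520}$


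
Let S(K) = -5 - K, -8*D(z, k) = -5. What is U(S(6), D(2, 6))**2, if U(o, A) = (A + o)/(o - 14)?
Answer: 6889/40000 ≈ 0.17222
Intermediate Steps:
D(z, k) = 5/8 (D(z, k) = -1/8*(-5) = 5/8)
U(o, A) = (A + o)/(-14 + o)
U(S(6), D(2, 6))**2 = ((5/8 + (-5 - 1*6))/(-14 + (-5 - 1*6)))**2 = ((5/8 + (-5 - 6))/(-14 + (-5 - 6)))**2 = ((5/8 - 11)/(-14 - 11))**2 = (-83/8/(-25))**2 = (-1/25*(-83/8))**2 = (83/200)**2 = 6889/40000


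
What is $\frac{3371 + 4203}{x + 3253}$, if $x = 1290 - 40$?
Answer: $\frac{7574}{4503} \approx 1.682$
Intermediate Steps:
$x = 1250$
$\frac{3371 + 4203}{x + 3253} = \frac{3371 + 4203}{1250 + 3253} = \frac{7574}{4503}$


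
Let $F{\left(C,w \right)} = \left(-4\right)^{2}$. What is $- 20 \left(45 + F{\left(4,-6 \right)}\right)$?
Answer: $-1220$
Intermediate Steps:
$F{\left(C,w \right)} = 16$
$- 20 \left(45 + F{\left(4,-6 \right)}\right) = - 20 \left(45 + 16\right) = \left(-20\right) 61 = -1220$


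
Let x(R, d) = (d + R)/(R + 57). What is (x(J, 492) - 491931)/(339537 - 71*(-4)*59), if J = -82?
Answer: -351391/254495 ≈ -1.3807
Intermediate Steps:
x(R, d) = (R + d)/(57 + R)
(x(J, 492) - 491931)/(339537 - 71*(-4)*59) = ((-82 + 492)/(57 - 82) - 491931)/(339537 - 71*(-4)*59) = (410/(-25) - 491931)/(339537 + 284*59) = (-1/25*410 - 491931)/(339537 + 16756) = (-82/5 - 491931)/356293 = -2459737/5*1/356293 = -351391/254495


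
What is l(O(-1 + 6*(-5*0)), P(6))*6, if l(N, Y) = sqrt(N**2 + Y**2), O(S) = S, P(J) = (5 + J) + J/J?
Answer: 6*sqrt(145) ≈ 72.250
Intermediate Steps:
P(J) = 6 + J (P(J) = (5 + J) + 1 = 6 + J)
l(O(-1 + 6*(-5*0)), P(6))*6 = sqrt((-1 + 6*(-5*0))**2 + (6 + 6)**2)*6 = sqrt((-1 + 6*0)**2 + 12**2)*6 = sqrt((-1 + 0)**2 + 144)*6 = sqrt((-1)**2 + 144)*6 = sqrt(1 + 144)*6 = sqrt(145)*6 = 6*sqrt(145)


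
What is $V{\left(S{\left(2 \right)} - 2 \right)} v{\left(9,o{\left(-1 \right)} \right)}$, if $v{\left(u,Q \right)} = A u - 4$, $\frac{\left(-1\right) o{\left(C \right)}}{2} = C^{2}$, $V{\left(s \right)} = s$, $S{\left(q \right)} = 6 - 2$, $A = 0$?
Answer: $-8$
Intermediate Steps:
$S{\left(q \right)} = 4$
$o{\left(C \right)} = - 2 C^{2}$
$v{\left(u,Q \right)} = -4$ ($v{\left(u,Q \right)} = 0 u - 4 = 0 - 4 = -4$)
$V{\left(S{\left(2 \right)} - 2 \right)} v{\left(9,o{\left(-1 \right)} \right)} = \left(4 - 2\right) \left(-4\right) = 2 \left(-4\right) = -8$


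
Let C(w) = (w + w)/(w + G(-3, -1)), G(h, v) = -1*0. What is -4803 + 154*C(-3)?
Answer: -4495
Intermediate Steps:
G(h, v) = 0
C(w) = 2 (C(w) = (w + w)/(w + 0) = (2*w)/w = 2)
-4803 + 154*C(-3) = -4803 + 154*2 = -4803 + 308 = -4495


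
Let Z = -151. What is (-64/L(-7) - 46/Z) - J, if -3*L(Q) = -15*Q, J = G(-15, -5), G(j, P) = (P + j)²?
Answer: -2102726/5285 ≈ -397.87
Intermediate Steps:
J = 400 (J = (-5 - 15)² = (-20)² = 400)
L(Q) = 5*Q (L(Q) = -(-5)*Q = 5*Q)
(-64/L(-7) - 46/Z) - J = (-64/(5*(-7)) - 46/(-151)) - 1*400 = (-64/(-35) - 46*(-1/151)) - 400 = (-64*(-1/35) + 46/151) - 400 = (64/35 + 46/151) - 400 = 11274/5285 - 400 = -2102726/5285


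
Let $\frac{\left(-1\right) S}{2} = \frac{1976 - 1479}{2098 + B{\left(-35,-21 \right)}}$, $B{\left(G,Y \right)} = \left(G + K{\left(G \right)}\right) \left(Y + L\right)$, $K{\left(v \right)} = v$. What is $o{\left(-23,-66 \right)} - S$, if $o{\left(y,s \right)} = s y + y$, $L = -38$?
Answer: $\frac{4655927}{3114} \approx 1495.2$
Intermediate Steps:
$o{\left(y,s \right)} = y + s y$
$B{\left(G,Y \right)} = 2 G \left(-38 + Y\right)$ ($B{\left(G,Y \right)} = \left(G + G\right) \left(Y - 38\right) = 2 G \left(-38 + Y\right)$)
$S = - \frac{497}{3114}$ ($S = - 2 \frac{1976 - 1479}{2098 + 2 \left(-35\right) \left(-38 - 21\right)} = - 2 \frac{497}{2098 + 2 \left(-35\right) \left(-59\right)} = - 2 \frac{497}{2098 + 4130} = - 2 \cdot \frac{497}{6228} = - 2 \cdot 497 \cdot \frac{1}{6228} = \left(-2\right) \frac{497}{6228} = - \frac{497}{3114} \approx -0.1596$)
$o{\left(-23,-66 \right)} - S = - 23 \left(1 - 66\right) - - \frac{497}{3114} = \left(-23\right) \left(-65\right) + \frac{497}{3114} = 1495 + \frac{497}{3114} = \frac{4655927}{3114}$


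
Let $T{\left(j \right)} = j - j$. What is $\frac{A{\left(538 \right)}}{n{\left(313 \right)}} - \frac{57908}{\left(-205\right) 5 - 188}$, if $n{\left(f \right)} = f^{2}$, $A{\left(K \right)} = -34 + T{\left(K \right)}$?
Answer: $\frac{5673147610}{118836397} \approx 47.739$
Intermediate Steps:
$T{\left(j \right)} = 0$
$A{\left(K \right)} = -34$ ($A{\left(K \right)} = -34 + 0 = -34$)
$\frac{A{\left(538 \right)}}{n{\left(313 \right)}} - \frac{57908}{\left(-205\right) 5 - 188} = - \frac{34}{313^{2}} - \frac{57908}{\left(-205\right) 5 - 188} = - \frac{34}{97969} - \frac{57908}{-1025 - 188} = \left(-34\right) \frac{1}{97969} - \frac{57908}{-1213} = - \frac{34}{97969} - - \frac{57908}{1213} = - \frac{34}{97969} + \frac{57908}{1213} = \frac{5673147610}{118836397}$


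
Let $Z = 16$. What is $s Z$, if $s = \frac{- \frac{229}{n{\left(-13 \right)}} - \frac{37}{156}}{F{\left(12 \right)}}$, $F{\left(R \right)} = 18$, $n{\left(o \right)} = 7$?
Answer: $- \frac{71966}{2457} \approx -29.29$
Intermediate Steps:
$s = - \frac{35983}{19656}$ ($s = \frac{- \frac{229}{7} - \frac{37}{156}}{18} = \left(\left(-229\right) \frac{1}{7} - \frac{37}{156}\right) \frac{1}{18} = \left(- \frac{229}{7} - \frac{37}{156}\right) \frac{1}{18} = \left(- \frac{35983}{1092}\right) \frac{1}{18} = - \frac{35983}{19656} \approx -1.8306$)
$s Z = \left(- \frac{35983}{19656}\right) 16 = - \frac{71966}{2457}$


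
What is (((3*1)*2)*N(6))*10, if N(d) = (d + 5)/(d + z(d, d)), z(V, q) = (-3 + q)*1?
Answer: 220/3 ≈ 73.333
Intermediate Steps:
z(V, q) = -3 + q
N(d) = (5 + d)/(-3 + 2*d) (N(d) = (d + 5)/(d + (-3 + d)) = (5 + d)/(-3 + 2*d))
(((3*1)*2)*N(6))*10 = (((3*1)*2)*((5 + 6)/(-3 + 2*6)))*10 = ((3*2)*(11/(-3 + 12)))*10 = (6*(11/9))*10 = (22/3)*10 = 220/3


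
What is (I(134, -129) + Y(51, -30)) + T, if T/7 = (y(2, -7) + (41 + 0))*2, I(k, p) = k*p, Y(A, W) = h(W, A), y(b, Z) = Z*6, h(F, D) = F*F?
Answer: -16400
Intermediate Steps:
h(F, D) = F²
y(b, Z) = 6*Z
Y(A, W) = W²
T = -14 (T = 7*((6*(-7) + (41 + 0))*2) = 7*((-42 + 41)*2) = 7*(-1*2) = 7*(-2) = -14)
(I(134, -129) + Y(51, -30)) + T = (134*(-129) + (-30)²) - 14 = (-17286 + 900) - 14 = -16386 - 14 = -16400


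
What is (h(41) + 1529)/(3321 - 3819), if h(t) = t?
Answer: -785/249 ≈ -3.1526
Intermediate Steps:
(h(41) + 1529)/(3321 - 3819) = (41 + 1529)/(3321 - 3819) = 1570/(-498) = 1570*(-1/498) = -785/249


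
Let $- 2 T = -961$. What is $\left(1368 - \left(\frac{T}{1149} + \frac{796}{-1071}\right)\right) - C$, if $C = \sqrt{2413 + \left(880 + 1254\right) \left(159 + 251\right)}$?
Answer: $\frac{1122554707}{820386} - \sqrt{877353} \approx 431.65$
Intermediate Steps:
$T = \frac{961}{2}$ ($T = \left(- \frac{1}{2}\right) \left(-961\right) = \frac{961}{2} \approx 480.5$)
$C = \sqrt{877353}$ ($C = \sqrt{2413 + 2134 \cdot 410} = \sqrt{2413 + 874940} = \sqrt{877353} \approx 936.67$)
$\left(1368 - \left(\frac{T}{1149} + \frac{796}{-1071}\right)\right) - C = \left(1368 - \left(\frac{961}{2 \cdot 1149} + \frac{796}{-1071}\right)\right) - \sqrt{877353} = \left(1368 - \left(\frac{961}{2} \cdot \frac{1}{1149} + 796 \left(- \frac{1}{1071}\right)\right)\right) - \sqrt{877353} = \left(1368 - \left(\frac{961}{2298} - \frac{796}{1071}\right)\right) - \sqrt{877353} = \left(1368 - - \frac{266659}{820386}\right) - \sqrt{877353} = \left(1368 + \frac{266659}{820386}\right) - \sqrt{877353} = \frac{1122554707}{820386} - \sqrt{877353}$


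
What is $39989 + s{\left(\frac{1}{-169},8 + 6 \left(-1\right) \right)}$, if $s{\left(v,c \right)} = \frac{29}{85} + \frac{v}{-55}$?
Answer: $\frac{6318915763}{158015} \approx 39989.0$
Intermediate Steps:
$s{\left(v,c \right)} = \frac{29}{85} - \frac{v}{55}$ ($s{\left(v,c \right)} = 29 \cdot \frac{1}{85} + v \left(- \frac{1}{55}\right) = \frac{29}{85} - \frac{v}{55}$)
$39989 + s{\left(\frac{1}{-169},8 + 6 \left(-1\right) \right)} = 39989 + \left(\frac{29}{85} - \frac{1}{55 \left(-169\right)}\right) = 39989 + \left(\frac{29}{85} - - \frac{1}{9295}\right) = 39989 + \left(\frac{29}{85} + \frac{1}{9295}\right) = 39989 + \frac{53928}{158015} = \frac{6318915763}{158015}$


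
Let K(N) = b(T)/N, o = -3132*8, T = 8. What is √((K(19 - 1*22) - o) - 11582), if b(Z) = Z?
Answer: 11*√1002/3 ≈ 116.07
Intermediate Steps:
o = -25056
K(N) = 8/N
√((K(19 - 1*22) - o) - 11582) = √((8/(19 - 1*22) - 1*(-25056)) - 11582) = √((8/(19 - 22) + 25056) - 11582) = √((8/(-3) + 25056) - 11582) = √((8*(-⅓) + 25056) - 11582) = √((-8/3 + 25056) - 11582) = √(75160/3 - 11582) = √(40414/3) = 11*√1002/3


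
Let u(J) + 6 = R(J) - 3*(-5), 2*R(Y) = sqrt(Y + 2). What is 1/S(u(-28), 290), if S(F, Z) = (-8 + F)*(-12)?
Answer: I/(6*(sqrt(26) - 2*I)) ≈ -0.011111 + 0.028328*I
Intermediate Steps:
R(Y) = sqrt(2 + Y)/2 (R(Y) = sqrt(Y + 2)/2 = sqrt(2 + Y)/2)
u(J) = 9 + sqrt(2 + J)/2 (u(J) = -6 + (sqrt(2 + J)/2 - 3*(-5)) = -6 + (sqrt(2 + J)/2 + 15) = -6 + (15 + sqrt(2 + J)/2) = 9 + sqrt(2 + J)/2)
S(F, Z) = 96 - 12*F
1/S(u(-28), 290) = 1/(96 - 12*(9 + sqrt(2 - 28)/2)) = 1/(96 - 12*(9 + sqrt(-26)/2)) = 1/(96 - 12*(9 + (I*sqrt(26))/2)) = 1/(96 - 12*(9 + I*sqrt(26)/2)) = 1/(96 + (-108 - 6*I*sqrt(26))) = 1/(-12 - 6*I*sqrt(26))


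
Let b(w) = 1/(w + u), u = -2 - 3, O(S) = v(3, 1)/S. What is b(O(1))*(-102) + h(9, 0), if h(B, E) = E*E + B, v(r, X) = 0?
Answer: 147/5 ≈ 29.400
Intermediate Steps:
O(S) = 0 (O(S) = 0/S = 0)
h(B, E) = B + E² (h(B, E) = E² + B = B + E²)
u = -5
b(w) = 1/(-5 + w) (b(w) = 1/(w - 5) = 1/(-5 + w))
b(O(1))*(-102) + h(9, 0) = -102/(-5 + 0) + (9 + 0²) = -102/(-5) + (9 + 0) = -⅕*(-102) + 9 = 102/5 + 9 = 147/5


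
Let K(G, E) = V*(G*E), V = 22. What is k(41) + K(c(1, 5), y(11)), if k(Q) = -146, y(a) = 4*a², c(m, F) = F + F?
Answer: 106334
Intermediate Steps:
c(m, F) = 2*F
K(G, E) = 22*E*G (K(G, E) = 22*(G*E) = 22*(E*G) = 22*E*G)
k(41) + K(c(1, 5), y(11)) = -146 + 22*(4*11²)*(2*5) = -146 + 22*(4*121)*10 = -146 + 22*484*10 = -146 + 106480 = 106334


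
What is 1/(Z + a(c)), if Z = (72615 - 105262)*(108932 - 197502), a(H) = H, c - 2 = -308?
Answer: 1/2891544484 ≈ 3.4584e-10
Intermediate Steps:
c = -306 (c = 2 - 308 = -306)
Z = 2891544790 (Z = -32647*(-88570) = 2891544790)
1/(Z + a(c)) = 1/(2891544790 - 306) = 1/2891544484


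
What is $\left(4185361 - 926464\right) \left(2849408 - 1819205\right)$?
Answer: $3357325466091$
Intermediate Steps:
$\left(4185361 - 926464\right) \left(2849408 - 1819205\right) = 3258897 \cdot 1030203 = 3357325466091$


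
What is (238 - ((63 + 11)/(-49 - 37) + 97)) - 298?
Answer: -6714/43 ≈ -156.14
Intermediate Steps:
(238 - ((63 + 11)/(-49 - 37) + 97)) - 298 = (238 - (74/(-86) + 97)) - 298 = (238 - (74*(-1/86) + 97)) - 298 = (238 - (-37/43 + 97)) - 298 = (238 - 1*4134/43) - 298 = (238 - 4134/43) - 298 = 6100/43 - 298 = -6714/43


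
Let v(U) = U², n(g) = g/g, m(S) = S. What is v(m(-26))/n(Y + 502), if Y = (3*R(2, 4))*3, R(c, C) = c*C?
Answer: 676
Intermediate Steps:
R(c, C) = C*c
Y = 72 (Y = (3*(4*2))*3 = (3*8)*3 = 24*3 = 72)
n(g) = 1
v(m(-26))/n(Y + 502) = (-26)²/1 = 676*1 = 676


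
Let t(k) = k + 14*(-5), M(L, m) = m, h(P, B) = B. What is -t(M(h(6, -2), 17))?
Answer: 53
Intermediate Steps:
t(k) = -70 + k (t(k) = k - 70 = -70 + k)
-t(M(h(6, -2), 17)) = -(-70 + 17) = -1*(-53) = 53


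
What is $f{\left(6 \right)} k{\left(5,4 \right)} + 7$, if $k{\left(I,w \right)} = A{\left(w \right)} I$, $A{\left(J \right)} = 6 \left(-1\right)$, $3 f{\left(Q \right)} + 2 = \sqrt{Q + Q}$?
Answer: $27 - 20 \sqrt{3} \approx -7.641$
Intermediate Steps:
$f{\left(Q \right)} = - \frac{2}{3} + \frac{\sqrt{2} \sqrt{Q}}{3}$ ($f{\left(Q \right)} = - \frac{2}{3} + \frac{\sqrt{Q + Q}}{3} = - \frac{2}{3} + \frac{\sqrt{2 Q}}{3} = - \frac{2}{3} + \frac{\sqrt{2} \sqrt{Q}}{3}$)
$A{\left(J \right)} = -6$
$k{\left(I,w \right)} = - 6 I$
$f{\left(6 \right)} k{\left(5,4 \right)} + 7 = \left(- \frac{2}{3} + \frac{\sqrt{2} \sqrt{6}}{3}\right) \left(\left(-6\right) 5\right) + 7 = \left(- \frac{2}{3} + \frac{2 \sqrt{3}}{3}\right) \left(-30\right) + 7 = \left(20 - 20 \sqrt{3}\right) + 7 = 27 - 20 \sqrt{3}$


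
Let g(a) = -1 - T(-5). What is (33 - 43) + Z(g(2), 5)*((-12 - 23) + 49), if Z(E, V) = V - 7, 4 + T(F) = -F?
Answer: -38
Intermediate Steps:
T(F) = -4 - F
g(a) = -2 (g(a) = -1 - (-4 - 1*(-5)) = -1 - (-4 + 5) = -1 - 1*1 = -1 - 1 = -2)
Z(E, V) = -7 + V
(33 - 43) + Z(g(2), 5)*((-12 - 23) + 49) = (33 - 43) + (-7 + 5)*((-12 - 23) + 49) = -10 - 2*(-35 + 49) = -10 - 2*14 = -10 - 28 = -38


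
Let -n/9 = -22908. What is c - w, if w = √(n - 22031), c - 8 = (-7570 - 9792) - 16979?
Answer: -34333 - √184141 ≈ -34762.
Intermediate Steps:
n = 206172 (n = -9*(-22908) = 206172)
c = -34333 (c = 8 + ((-7570 - 9792) - 16979) = 8 + (-17362 - 16979) = 8 - 34341 = -34333)
w = √184141 (w = √(206172 - 22031) = √184141 ≈ 429.12)
c - w = -34333 - √184141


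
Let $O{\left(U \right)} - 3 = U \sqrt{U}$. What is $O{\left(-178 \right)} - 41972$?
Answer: $-41969 - 178 i \sqrt{178} \approx -41969.0 - 2374.8 i$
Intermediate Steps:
$O{\left(U \right)} = 3 + U^{\frac{3}{2}}$ ($O{\left(U \right)} = 3 + U \sqrt{U} = 3 + U^{\frac{3}{2}}$)
$O{\left(-178 \right)} - 41972 = \left(3 + \left(-178\right)^{\frac{3}{2}}\right) - 41972 = \left(3 - 178 i \sqrt{178}\right) - 41972 = -41969 - 178 i \sqrt{178}$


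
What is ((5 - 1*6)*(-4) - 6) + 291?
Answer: 289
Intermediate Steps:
((5 - 1*6)*(-4) - 6) + 291 = ((5 - 6)*(-4) - 6) + 291 = (-1*(-4) - 6) + 291 = (4 - 6) + 291 = -2 + 291 = 289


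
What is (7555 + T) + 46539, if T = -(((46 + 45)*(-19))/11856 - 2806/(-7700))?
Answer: 4998265403/92400 ≈ 54094.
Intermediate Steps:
T = -20197/92400 (T = -((91*(-19))*(1/11856) - 2806*(-1/7700)) = -(-1729*1/11856 + 1403/3850) = -(-7/48 + 1403/3850) = -1*20197/92400 = -20197/92400 ≈ -0.21858)
(7555 + T) + 46539 = (7555 - 20197/92400) + 46539 = 698061803/92400 + 46539 = 4998265403/92400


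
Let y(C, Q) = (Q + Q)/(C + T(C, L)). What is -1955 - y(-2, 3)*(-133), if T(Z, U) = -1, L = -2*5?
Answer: -2221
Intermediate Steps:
L = -10
y(C, Q) = 2*Q/(-1 + C) (y(C, Q) = (Q + Q)/(C - 1) = (2*Q)/(-1 + C) = 2*Q/(-1 + C))
-1955 - y(-2, 3)*(-133) = -1955 - 2*3/(-1 - 2)*(-133) = -1955 - 2*3/(-3)*(-133) = -1955 - 2*3*(-1/3)*(-133) = -1955 - (-2)*(-133) = -1955 - 1*266 = -1955 - 266 = -2221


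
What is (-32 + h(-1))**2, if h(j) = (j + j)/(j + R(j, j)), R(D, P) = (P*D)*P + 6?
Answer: 4225/4 ≈ 1056.3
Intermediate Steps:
R(D, P) = 6 + D*P**2 (R(D, P) = (D*P)*P + 6 = D*P**2 + 6 = 6 + D*P**2)
h(j) = 2*j/(6 + j + j**3) (h(j) = (j + j)/(j + (6 + j*j**2)) = (2*j)/(j + (6 + j**3)) = (2*j)/(6 + j + j**3) = 2*j/(6 + j + j**3))
(-32 + h(-1))**2 = (-32 + 2*(-1)/(6 - 1 + (-1)**3))**2 = (-32 + 2*(-1)/(6 - 1 - 1))**2 = (-32 + 2*(-1)/4)**2 = (-32 + 2*(-1)*(1/4))**2 = (-32 - 1/2)**2 = (-65/2)**2 = 4225/4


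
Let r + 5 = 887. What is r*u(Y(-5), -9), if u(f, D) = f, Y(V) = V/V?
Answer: 882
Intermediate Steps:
Y(V) = 1
r = 882 (r = -5 + 887 = 882)
r*u(Y(-5), -9) = 882*1 = 882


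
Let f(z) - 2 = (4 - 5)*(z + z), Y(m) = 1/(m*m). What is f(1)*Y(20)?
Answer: 0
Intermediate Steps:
Y(m) = m⁻² (Y(m) = 1/(m²) = m⁻²)
f(z) = 2 - 2*z (f(z) = 2 + (4 - 5)*(z + z) = 2 - 2*z)
f(1)*Y(20) = (2 - 2*1)/20² = (2 - 2)*(1/400) = 0*(1/400) = 0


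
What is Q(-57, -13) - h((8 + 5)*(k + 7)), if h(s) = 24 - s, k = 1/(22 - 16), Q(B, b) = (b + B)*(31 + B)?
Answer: 11335/6 ≈ 1889.2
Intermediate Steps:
Q(B, b) = (31 + B)*(B + b) (Q(B, b) = (B + b)*(31 + B) = (31 + B)*(B + b))
k = ⅙ (k = 1/6 = ⅙ ≈ 0.16667)
Q(-57, -13) - h((8 + 5)*(k + 7)) = ((-57)² + 31*(-57) + 31*(-13) - 57*(-13)) - (24 - (8 + 5)*(⅙ + 7)) = (3249 - 1767 - 403 + 741) - (24 - 13*43/6) = 1820 - (24 - 1*559/6) = 1820 - (24 - 559/6) = 1820 - 1*(-415/6) = 1820 + 415/6 = 11335/6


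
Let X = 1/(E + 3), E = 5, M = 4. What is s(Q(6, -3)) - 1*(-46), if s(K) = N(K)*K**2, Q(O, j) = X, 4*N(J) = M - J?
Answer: 94239/2048 ≈ 46.015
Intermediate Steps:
N(J) = 1 - J/4 (N(J) = (4 - J)/4 = 1 - J/4)
X = 1/8 (X = 1/(5 + 3) = 1/8 ≈ 0.12500)
Q(O, j) = 1/8
s(K) = K**2*(1 - K/4) (s(K) = (1 - K/4)*K**2 = K**2*(1 - K/4))
s(Q(6, -3)) - 1*(-46) = (1/8)**2*(4 - 1*1/8)/4 - 1*(-46) = (1/4)*(1/64)*(4 - 1/8) + 46 = (1/4)*(1/64)*(31/8) + 46 = 31/2048 + 46 = 94239/2048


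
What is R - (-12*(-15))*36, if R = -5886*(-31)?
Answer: 175986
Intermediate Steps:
R = 182466
R - (-12*(-15))*36 = 182466 - (-12*(-15))*36 = 182466 - 180*36 = 182466 - 1*6480 = 182466 - 6480 = 175986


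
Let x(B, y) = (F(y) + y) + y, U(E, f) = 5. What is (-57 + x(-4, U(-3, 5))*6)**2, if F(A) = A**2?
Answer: 23409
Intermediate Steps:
x(B, y) = y**2 + 2*y (x(B, y) = (y**2 + y) + y = (y + y**2) + y = y**2 + 2*y)
(-57 + x(-4, U(-3, 5))*6)**2 = (-57 + (5*(2 + 5))*6)**2 = (-57 + (5*7)*6)**2 = (-57 + 35*6)**2 = (-57 + 210)**2 = 153**2 = 23409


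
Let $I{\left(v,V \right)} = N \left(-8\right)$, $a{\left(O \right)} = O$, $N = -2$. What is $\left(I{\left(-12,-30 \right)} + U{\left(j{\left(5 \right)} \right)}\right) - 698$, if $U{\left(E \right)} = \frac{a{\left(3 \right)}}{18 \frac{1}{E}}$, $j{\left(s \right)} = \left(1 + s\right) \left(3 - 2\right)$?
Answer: $-681$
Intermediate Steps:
$I{\left(v,V \right)} = 16$ ($I{\left(v,V \right)} = \left(-2\right) \left(-8\right) = 16$)
$j{\left(s \right)} = 1 + s$ ($j{\left(s \right)} = \left(1 + s\right) 1 = 1 + s$)
$U{\left(E \right)} = \frac{E}{6}$ ($U{\left(E \right)} = \frac{3}{18 \frac{1}{E}} = 3 \frac{E}{18} = \frac{E}{6}$)
$\left(I{\left(-12,-30 \right)} + U{\left(j{\left(5 \right)} \right)}\right) - 698 = \left(16 + \frac{1 + 5}{6}\right) - 698 = \left(16 + \frac{1}{6} \cdot 6\right) - 698 = \left(16 + 1\right) - 698 = 17 - 698 = -681$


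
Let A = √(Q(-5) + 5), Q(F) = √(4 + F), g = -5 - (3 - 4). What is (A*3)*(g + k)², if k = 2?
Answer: 12*√(5 + I) ≈ 26.965 + 2.6701*I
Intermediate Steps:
g = -4 (g = -5 - 1*(-1) = -5 + 1 = -4)
A = √(5 + I) (A = √(√(4 - 5) + 5) = √(√(-1) + 5) = √(I + 5) = √(5 + I) ≈ 2.2471 + 0.22251*I)
(A*3)*(g + k)² = (√(5 + I)*3)*(-4 + 2)² = (3*√(5 + I))*(-2)² = (3*√(5 + I))*4 = 12*√(5 + I)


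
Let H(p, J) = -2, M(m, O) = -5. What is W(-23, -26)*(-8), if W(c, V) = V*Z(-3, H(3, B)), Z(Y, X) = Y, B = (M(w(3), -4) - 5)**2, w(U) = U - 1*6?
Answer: -624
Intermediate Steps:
w(U) = -6 + U (w(U) = U - 6 = -6 + U)
B = 100 (B = (-5 - 5)**2 = (-10)**2 = 100)
W(c, V) = -3*V (W(c, V) = V*(-3) = -3*V)
W(-23, -26)*(-8) = -3*(-26)*(-8) = 78*(-8) = -624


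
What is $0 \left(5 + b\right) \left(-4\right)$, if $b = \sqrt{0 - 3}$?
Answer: $0$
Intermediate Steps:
$b = i \sqrt{3}$ ($b = \sqrt{-3} = i \sqrt{3} \approx 1.732 i$)
$0 \left(5 + b\right) \left(-4\right) = 0 \left(5 + i \sqrt{3}\right) \left(-4\right) = 0 \left(-4\right) = 0$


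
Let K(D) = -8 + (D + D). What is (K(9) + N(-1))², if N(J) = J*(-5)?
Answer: 225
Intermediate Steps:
K(D) = -8 + 2*D
N(J) = -5*J
(K(9) + N(-1))² = ((-8 + 2*9) - 5*(-1))² = ((-8 + 18) + 5)² = (10 + 5)² = 15² = 225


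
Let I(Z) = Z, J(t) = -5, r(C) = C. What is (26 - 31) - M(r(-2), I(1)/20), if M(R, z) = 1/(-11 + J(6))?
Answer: -79/16 ≈ -4.9375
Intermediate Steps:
M(R, z) = -1/16 (M(R, z) = 1/(-11 - 5) = 1/(-16) = -1/16)
(26 - 31) - M(r(-2), I(1)/20) = (26 - 31) - 1*(-1/16) = -5 + 1/16 = -79/16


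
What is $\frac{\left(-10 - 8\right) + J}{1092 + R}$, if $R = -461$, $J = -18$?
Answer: $- \frac{36}{631} \approx -0.057052$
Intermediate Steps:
$\frac{\left(-10 - 8\right) + J}{1092 + R} = \frac{\left(-10 - 8\right) - 18}{1092 - 461} = \frac{-18 - 18}{631} = \left(-36\right) \frac{1}{631} = - \frac{36}{631}$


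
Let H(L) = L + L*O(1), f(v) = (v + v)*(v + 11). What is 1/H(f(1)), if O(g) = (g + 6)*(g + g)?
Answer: 1/360 ≈ 0.0027778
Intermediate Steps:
O(g) = 2*g*(6 + g) (O(g) = (6 + g)*(2*g) = 2*g*(6 + g))
f(v) = 2*v*(11 + v) (f(v) = (2*v)*(11 + v) = 2*v*(11 + v))
H(L) = 15*L (H(L) = L + L*(2*1*(6 + 1)) = L + L*(2*1*7) = L + L*14 = L + 14*L = 15*L)
1/H(f(1)) = 1/(15*(2*1*(11 + 1))) = 1/(15*(2*1*12)) = 1/(15*24) = 1/360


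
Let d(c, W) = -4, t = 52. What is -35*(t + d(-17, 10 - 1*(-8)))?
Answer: -1680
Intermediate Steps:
-35*(t + d(-17, 10 - 1*(-8))) = -35*(52 - 4) = -35*48 = -1680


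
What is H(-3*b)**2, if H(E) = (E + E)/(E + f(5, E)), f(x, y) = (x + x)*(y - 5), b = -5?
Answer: 36/529 ≈ 0.068053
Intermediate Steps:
f(x, y) = 2*x*(-5 + y) (f(x, y) = (2*x)*(-5 + y) = 2*x*(-5 + y))
H(E) = 2*E/(-50 + 11*E) (H(E) = (E + E)/(E + 2*5*(-5 + E)) = (2*E)/(E + (-50 + 10*E)) = (2*E)/(-50 + 11*E) = 2*E/(-50 + 11*E))
H(-3*b)**2 = (2*(-3*(-5))/(-50 + 11*(-3*(-5))))**2 = (2*15/(-50 + 11*15))**2 = (2*15/(-50 + 165))**2 = (2*15/115)**2 = (2*15*(1/115))**2 = (6/23)**2 = 36/529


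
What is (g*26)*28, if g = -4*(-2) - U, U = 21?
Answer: -9464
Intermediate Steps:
g = -13 (g = -4*(-2) - 1*21 = 8 - 21 = -13)
(g*26)*28 = -13*26*28 = -338*28 = -9464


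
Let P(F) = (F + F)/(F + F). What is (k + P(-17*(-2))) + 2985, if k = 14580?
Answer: 17566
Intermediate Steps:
P(F) = 1 (P(F) = (2*F)/((2*F)) = (2*F)*(1/(2*F)) = 1)
(k + P(-17*(-2))) + 2985 = (14580 + 1) + 2985 = 14581 + 2985 = 17566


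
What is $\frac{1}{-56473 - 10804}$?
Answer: $- \frac{1}{67277} \approx -1.4864 \cdot 10^{-5}$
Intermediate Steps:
$\frac{1}{-56473 - 10804} = \frac{1}{-67277} = - \frac{1}{67277}$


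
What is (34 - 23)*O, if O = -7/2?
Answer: -77/2 ≈ -38.500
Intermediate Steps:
O = -7/2 (O = -7*½ = -7/2 ≈ -3.5000)
(34 - 23)*O = (34 - 23)*(-7/2) = 11*(-7/2) = -77/2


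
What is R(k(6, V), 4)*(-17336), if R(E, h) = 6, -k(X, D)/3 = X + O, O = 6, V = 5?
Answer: -104016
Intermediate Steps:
k(X, D) = -18 - 3*X (k(X, D) = -3*(X + 6) = -3*(6 + X) = -18 - 3*X)
R(k(6, V), 4)*(-17336) = 6*(-17336) = -104016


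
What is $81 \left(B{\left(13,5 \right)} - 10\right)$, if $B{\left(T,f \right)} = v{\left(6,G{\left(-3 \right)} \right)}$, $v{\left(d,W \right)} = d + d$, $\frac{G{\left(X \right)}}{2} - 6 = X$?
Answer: $162$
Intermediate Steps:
$G{\left(X \right)} = 12 + 2 X$
$v{\left(d,W \right)} = 2 d$
$B{\left(T,f \right)} = 12$ ($B{\left(T,f \right)} = 2 \cdot 6 = 12$)
$81 \left(B{\left(13,5 \right)} - 10\right) = 81 \left(12 - 10\right) = 81 \cdot 2 = 162$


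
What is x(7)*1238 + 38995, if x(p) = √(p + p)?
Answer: 38995 + 1238*√14 ≈ 43627.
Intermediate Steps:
x(p) = √2*√p (x(p) = √(2*p) = √2*√p)
x(7)*1238 + 38995 = (√2*√7)*1238 + 38995 = √14*1238 + 38995 = 1238*√14 + 38995 = 38995 + 1238*√14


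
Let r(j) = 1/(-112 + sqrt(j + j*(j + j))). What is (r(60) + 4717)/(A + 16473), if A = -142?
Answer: 6231129/21573251 - 11*sqrt(15)/43146502 ≈ 0.28884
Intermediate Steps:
r(j) = 1/(-112 + sqrt(j + 2*j**2)) (r(j) = 1/(-112 + sqrt(j + j*(2*j))) = 1/(-112 + sqrt(j + 2*j**2)))
(r(60) + 4717)/(A + 16473) = (1/(-112 + sqrt(60*(1 + 2*60))) + 4717)/(-142 + 16473) = (1/(-112 + sqrt(60*(1 + 120))) + 4717)/16331 = (1/(-112 + sqrt(60*121)) + 4717)*(1/16331) = (1/(-112 + sqrt(7260)) + 4717)*(1/16331) = (1/(-112 + 22*sqrt(15)) + 4717)*(1/16331) = (4717 + 1/(-112 + 22*sqrt(15)))*(1/16331) = 4717/16331 + 1/(16331*(-112 + 22*sqrt(15)))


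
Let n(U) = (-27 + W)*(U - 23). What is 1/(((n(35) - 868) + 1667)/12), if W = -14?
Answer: 12/307 ≈ 0.039088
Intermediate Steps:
n(U) = 943 - 41*U (n(U) = (-27 - 14)*(U - 23) = -41*(-23 + U) = 943 - 41*U)
1/(((n(35) - 868) + 1667)/12) = 1/((((943 - 41*35) - 868) + 1667)/12) = 1/((((943 - 1435) - 868) + 1667)*(1/12)) = 1/(((-492 - 868) + 1667)*(1/12)) = 1/((-1360 + 1667)*(1/12)) = 1/(307*(1/12)) = 1/(307/12) = 12/307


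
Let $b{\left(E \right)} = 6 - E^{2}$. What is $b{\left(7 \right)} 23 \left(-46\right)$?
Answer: $45494$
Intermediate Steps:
$b{\left(7 \right)} 23 \left(-46\right) = \left(6 - 7^{2}\right) 23 \left(-46\right) = \left(6 - 49\right) 23 \left(-46\right) = \left(-43\right) 23 \left(-46\right) = \left(-989\right) \left(-46\right) = 45494$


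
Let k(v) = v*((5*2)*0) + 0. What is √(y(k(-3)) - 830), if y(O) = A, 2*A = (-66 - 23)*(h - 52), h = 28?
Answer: √238 ≈ 15.427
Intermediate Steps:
k(v) = 0 (k(v) = v*(10*0) + 0 = v*0 + 0 = 0 + 0 = 0)
A = 1068 (A = ((-66 - 23)*(28 - 52))/2 = (-89*(-24))/2 = (½)*2136 = 1068)
y(O) = 1068
√(y(k(-3)) - 830) = √(1068 - 830) = √238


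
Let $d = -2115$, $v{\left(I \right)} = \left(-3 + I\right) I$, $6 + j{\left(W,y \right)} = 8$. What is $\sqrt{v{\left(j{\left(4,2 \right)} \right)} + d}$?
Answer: $i \sqrt{2117} \approx 46.011 i$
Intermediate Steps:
$j{\left(W,y \right)} = 2$ ($j{\left(W,y \right)} = -6 + 8 = 2$)
$v{\left(I \right)} = I \left(-3 + I\right)$
$\sqrt{v{\left(j{\left(4,2 \right)} \right)} + d} = \sqrt{2 \left(-3 + 2\right) - 2115} = \sqrt{2 \left(-1\right) - 2115} = \sqrt{-2 - 2115} = \sqrt{-2117} = i \sqrt{2117}$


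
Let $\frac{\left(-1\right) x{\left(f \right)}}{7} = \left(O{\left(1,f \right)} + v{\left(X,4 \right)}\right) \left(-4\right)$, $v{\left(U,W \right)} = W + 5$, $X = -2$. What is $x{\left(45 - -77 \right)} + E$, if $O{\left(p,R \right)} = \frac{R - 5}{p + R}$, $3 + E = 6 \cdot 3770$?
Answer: $\frac{938721}{41} \approx 22896.0$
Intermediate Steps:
$v{\left(U,W \right)} = 5 + W$
$E = 22617$ ($E = -3 + 6 \cdot 3770 = -3 + 22620 = 22617$)
$O{\left(p,R \right)} = \frac{-5 + R}{R + p}$
$x{\left(f \right)} = 252 + \frac{28 \left(-5 + f\right)}{1 + f}$ ($x{\left(f \right)} = - 7 \left(\frac{-5 + f}{f + 1} + \left(5 + 4\right)\right) \left(-4\right) = - 7 \left(\frac{-5 + f}{1 + f} + 9\right) \left(-4\right) = - 7 \left(9 + \frac{-5 + f}{1 + f}\right) \left(-4\right) = - 7 \left(-36 - \frac{4 \left(-5 + f\right)}{1 + f}\right) = 252 + \frac{28 \left(-5 + f\right)}{1 + f}$)
$x{\left(45 - -77 \right)} + E = \frac{56 \left(2 + 5 \left(45 - -77\right)\right)}{1 + \left(45 - -77\right)} + 22617 = \frac{56 \left(2 + 5 \left(45 + 77\right)\right)}{1 + \left(45 + 77\right)} + 22617 = \frac{56 \left(2 + 5 \cdot 122\right)}{1 + 122} + 22617 = \frac{56 \left(2 + 610\right)}{123} + 22617 = 56 \cdot \frac{1}{123} \cdot 612 + 22617 = \frac{11424}{41} + 22617 = \frac{938721}{41}$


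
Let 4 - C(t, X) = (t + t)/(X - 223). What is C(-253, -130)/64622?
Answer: 453/11405783 ≈ 3.9717e-5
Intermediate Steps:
C(t, X) = 4 - 2*t/(-223 + X) (C(t, X) = 4 - (t + t)/(X - 223) = 4 - 2*t/(-223 + X))
C(-253, -130)/64622 = (2*(-446 - 1*(-253) + 2*(-130))/(-223 - 130))/64622 = (2*(-446 + 253 - 260)/(-353))*(1/64622) = (2*(-1/353)*(-453))*(1/64622) = (906/353)*(1/64622) = 453/11405783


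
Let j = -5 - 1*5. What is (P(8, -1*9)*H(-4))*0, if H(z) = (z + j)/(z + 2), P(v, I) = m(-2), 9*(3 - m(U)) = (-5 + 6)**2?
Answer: 0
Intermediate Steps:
j = -10 (j = -5 - 5 = -10)
m(U) = 26/9 (m(U) = 3 - (-5 + 6)**2/9 = 3 - 1/9*1**2 = 3 - 1/9*1 = 3 - 1/9 = 26/9)
P(v, I) = 26/9
H(z) = (-10 + z)/(2 + z) (H(z) = (z - 10)/(z + 2) = (-10 + z)/(2 + z))
(P(8, -1*9)*H(-4))*0 = (26*((-10 - 4)/(2 - 4))/9)*0 = (26*(-14/(-2))/9)*0 = (26*(-1/2*(-14))/9)*0 = ((26/9)*7)*0 = (182/9)*0 = 0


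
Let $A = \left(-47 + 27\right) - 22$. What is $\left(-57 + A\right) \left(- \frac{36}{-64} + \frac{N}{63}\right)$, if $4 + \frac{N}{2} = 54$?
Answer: $- \frac{23837}{112} \approx -212.83$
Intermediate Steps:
$N = 100$ ($N = -8 + 2 \cdot 54 = -8 + 108 = 100$)
$A = -42$ ($A = -20 - 22 = -42$)
$\left(-57 + A\right) \left(- \frac{36}{-64} + \frac{N}{63}\right) = \left(-57 - 42\right) \left(- \frac{36}{-64} + \frac{100}{63}\right) = - 99 \left(\left(-36\right) \left(- \frac{1}{64}\right) + 100 \cdot \frac{1}{63}\right) = - 99 \left(\frac{9}{16} + \frac{100}{63}\right) = \left(-99\right) \frac{2167}{1008} = - \frac{23837}{112}$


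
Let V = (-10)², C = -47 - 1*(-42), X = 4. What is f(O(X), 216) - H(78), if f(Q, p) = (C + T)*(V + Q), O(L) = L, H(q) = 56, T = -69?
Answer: -7752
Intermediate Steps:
C = -5 (C = -47 + 42 = -5)
V = 100
f(Q, p) = -7400 - 74*Q (f(Q, p) = (-5 - 69)*(100 + Q) = -74*(100 + Q) = -7400 - 74*Q)
f(O(X), 216) - H(78) = (-7400 - 74*4) - 1*56 = (-7400 - 296) - 56 = -7696 - 56 = -7752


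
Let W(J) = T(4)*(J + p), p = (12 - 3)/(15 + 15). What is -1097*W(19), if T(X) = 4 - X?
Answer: 0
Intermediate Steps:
p = 3/10 (p = 9/30 = 9*(1/30) = 3/10 ≈ 0.30000)
W(J) = 0 (W(J) = (4 - 1*4)*(J + 3/10) = (4 - 4)*(3/10 + J) = 0*(3/10 + J) = 0)
-1097*W(19) = -1097*0 = 0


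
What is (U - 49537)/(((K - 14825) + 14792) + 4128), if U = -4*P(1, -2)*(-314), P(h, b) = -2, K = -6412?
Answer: 52049/2317 ≈ 22.464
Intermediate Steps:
U = -2512 (U = -4*(-2)*(-314) = 8*(-314) = -2512)
(U - 49537)/(((K - 14825) + 14792) + 4128) = (-2512 - 49537)/(((-6412 - 14825) + 14792) + 4128) = -52049/((-21237 + 14792) + 4128) = -52049/(-6445 + 4128) = -52049/(-2317) = -52049*(-1/2317) = 52049/2317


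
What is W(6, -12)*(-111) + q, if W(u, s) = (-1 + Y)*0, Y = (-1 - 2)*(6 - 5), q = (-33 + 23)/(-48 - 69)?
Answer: 10/117 ≈ 0.085470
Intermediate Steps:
q = 10/117 (q = -10/(-117) = -10*(-1/117) = 10/117 ≈ 0.085470)
Y = -3 (Y = -3*1 = -3)
W(u, s) = 0 (W(u, s) = (-1 - 3)*0 = -4*0 = 0)
W(6, -12)*(-111) + q = 0*(-111) + 10/117 = 0 + 10/117 = 10/117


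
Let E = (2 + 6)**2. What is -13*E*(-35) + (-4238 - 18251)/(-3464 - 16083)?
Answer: 569231129/19547 ≈ 29121.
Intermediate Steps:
E = 64 (E = 8**2 = 64)
-13*E*(-35) + (-4238 - 18251)/(-3464 - 16083) = -13*64*(-35) + (-4238 - 18251)/(-3464 - 16083) = -832*(-35) - 22489/(-19547) = 29120 - 22489*(-1/19547) = 29120 + 22489/19547 = 569231129/19547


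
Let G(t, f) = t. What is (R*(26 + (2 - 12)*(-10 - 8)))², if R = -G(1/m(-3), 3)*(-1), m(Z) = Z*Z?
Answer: 42436/81 ≈ 523.90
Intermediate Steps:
m(Z) = Z²
R = ⅑ (R = -1/((-3)²)*(-1) = -1/9*(-1) = -1*⅑*(-1) = -⅑*(-1) = ⅑ ≈ 0.11111)
(R*(26 + (2 - 12)*(-10 - 8)))² = ((26 + (2 - 12)*(-10 - 8))/9)² = ((26 - 10*(-18))/9)² = ((26 + 180)/9)² = ((⅑)*206)² = (206/9)² = 42436/81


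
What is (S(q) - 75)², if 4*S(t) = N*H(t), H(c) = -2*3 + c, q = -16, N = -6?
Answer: 1764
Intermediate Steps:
H(c) = -6 + c
S(t) = 9 - 3*t/2 (S(t) = (-6*(-6 + t))/4 = (36 - 6*t)/4 = 9 - 3*t/2)
(S(q) - 75)² = ((9 - 3/2*(-16)) - 75)² = ((9 + 24) - 75)² = (33 - 75)² = (-42)² = 1764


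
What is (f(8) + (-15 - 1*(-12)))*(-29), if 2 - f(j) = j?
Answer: 261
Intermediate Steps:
f(j) = 2 - j
(f(8) + (-15 - 1*(-12)))*(-29) = ((2 - 1*8) + (-15 - 1*(-12)))*(-29) = ((2 - 8) + (-15 + 12))*(-29) = (-6 - 3)*(-29) = -9*(-29) = 261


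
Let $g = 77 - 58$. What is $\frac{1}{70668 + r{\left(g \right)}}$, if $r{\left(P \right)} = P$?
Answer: $\frac{1}{70687} \approx 1.4147 \cdot 10^{-5}$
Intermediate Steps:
$g = 19$
$\frac{1}{70668 + r{\left(g \right)}} = \frac{1}{70668 + 19} = \frac{1}{70687}$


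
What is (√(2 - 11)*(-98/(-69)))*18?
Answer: 1764*I/23 ≈ 76.696*I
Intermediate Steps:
(√(2 - 11)*(-98/(-69)))*18 = (√(-9)*(-98*(-1/69)))*18 = ((3*I)*(98/69))*18 = (98*I/23)*18 = 1764*I/23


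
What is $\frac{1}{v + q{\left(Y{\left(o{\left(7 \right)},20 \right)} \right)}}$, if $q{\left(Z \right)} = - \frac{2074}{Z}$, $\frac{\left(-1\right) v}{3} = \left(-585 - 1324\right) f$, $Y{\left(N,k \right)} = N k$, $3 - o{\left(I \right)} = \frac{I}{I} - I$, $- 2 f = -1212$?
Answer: $\frac{90}{312349543} \approx 2.8814 \cdot 10^{-7}$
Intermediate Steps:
$f = 606$ ($f = \left(- \frac{1}{2}\right) \left(-1212\right) = 606$)
$o{\left(I \right)} = 2 + I$ ($o{\left(I \right)} = 3 - \left(\frac{I}{I} - I\right) = 3 - \left(1 - I\right) = 3 + \left(-1 + I\right) = 2 + I$)
$v = 3470562$ ($v = - 3 \left(-585 - 1324\right) 606 = - 3 \left(\left(-1909\right) 606\right) = \left(-3\right) \left(-1156854\right) = 3470562$)
$\frac{1}{v + q{\left(Y{\left(o{\left(7 \right)},20 \right)} \right)}} = \frac{1}{3470562 - \frac{2074}{\left(2 + 7\right) 20}} = \frac{1}{3470562 - \frac{2074}{9 \cdot 20}} = \frac{1}{3470562 - \frac{2074}{180}} = \frac{1}{3470562 - \frac{1037}{90}} = \frac{1}{\frac{312349543}{90}} = \frac{90}{312349543}$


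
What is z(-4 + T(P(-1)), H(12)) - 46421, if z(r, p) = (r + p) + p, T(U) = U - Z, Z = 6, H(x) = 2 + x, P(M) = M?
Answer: -46404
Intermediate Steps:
T(U) = -6 + U (T(U) = U - 1*6 = U - 6 = -6 + U)
z(r, p) = r + 2*p (z(r, p) = (p + r) + p = r + 2*p)
z(-4 + T(P(-1)), H(12)) - 46421 = ((-4 + (-6 - 1)) + 2*(2 + 12)) - 46421 = ((-4 - 7) + 2*14) - 46421 = (-11 + 28) - 46421 = 17 - 46421 = -46404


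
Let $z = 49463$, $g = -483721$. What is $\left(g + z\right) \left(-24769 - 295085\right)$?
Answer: $138899158332$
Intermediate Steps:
$\left(g + z\right) \left(-24769 - 295085\right) = \left(-483721 + 49463\right) \left(-24769 - 295085\right) = \left(-434258\right) \left(-319854\right) = 138899158332$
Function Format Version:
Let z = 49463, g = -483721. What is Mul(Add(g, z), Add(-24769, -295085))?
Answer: 138899158332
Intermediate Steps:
Mul(Add(g, z), Add(-24769, -295085)) = Mul(Add(-483721, 49463), Add(-24769, -295085)) = Mul(-434258, -319854) = 138899158332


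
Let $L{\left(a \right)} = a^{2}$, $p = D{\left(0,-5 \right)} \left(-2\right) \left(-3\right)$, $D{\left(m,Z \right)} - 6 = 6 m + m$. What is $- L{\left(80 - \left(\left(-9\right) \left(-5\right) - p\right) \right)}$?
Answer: $-5041$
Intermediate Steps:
$D{\left(m,Z \right)} = 6 + 7 m$ ($D{\left(m,Z \right)} = 6 + \left(6 m + m\right) = 6 + 7 m$)
$p = 36$ ($p = \left(6 + 7 \cdot 0\right) \left(-2\right) \left(-3\right) = \left(6 + 0\right) \left(-2\right) \left(-3\right) = 6 \left(-2\right) \left(-3\right) = \left(-12\right) \left(-3\right) = 36$)
$- L{\left(80 - \left(\left(-9\right) \left(-5\right) - p\right) \right)} = - \left(80 - \left(\left(-9\right) \left(-5\right) - 36\right)\right)^{2} = - \left(80 - \left(45 - 36\right)\right)^{2} = - \left(80 - 9\right)^{2} = - 71^{2} = \left(-1\right) 5041 = -5041$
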